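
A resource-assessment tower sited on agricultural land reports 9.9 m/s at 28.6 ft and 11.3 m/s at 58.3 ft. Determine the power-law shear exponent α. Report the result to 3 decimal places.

α ≈ 0.186

Power law: V₂/V₁ = (z₂/z₁)^α ⇒ α = ln(V₂/V₁) / ln(z₂/z₁)
α = ln(11.3/9.9) / ln(58.3/28.6) = ln(1.1414) / ln(2.0385)
  = 0.13227 / 0.71220 = 0.18572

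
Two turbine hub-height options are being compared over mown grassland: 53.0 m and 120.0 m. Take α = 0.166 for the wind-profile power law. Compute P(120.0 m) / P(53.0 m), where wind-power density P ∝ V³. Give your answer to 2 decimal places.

1.50

Speed ratio: V_B/V_A = (z_B/z_A)^α = (120.0/53.0)^0.166 = (2.2642)^0.166 = 1.14529
Power-density ratio: P_B/P_A = (V_B/V_A)³ = (1.14529)³ = 1.50225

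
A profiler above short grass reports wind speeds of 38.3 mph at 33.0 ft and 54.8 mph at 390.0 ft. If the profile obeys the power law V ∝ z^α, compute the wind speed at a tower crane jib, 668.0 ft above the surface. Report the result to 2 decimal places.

59.25 mph

First find α: α = ln(V₂/V₁)/ln(z₂/z₁) = ln(54.8/38.3)/ln(390.0/33.0) = 0.35824/2.46964 = 0.1451
Extrapolate from 390.0 ft to 668.0 ft: V₃ = 54.8 × (668.0/390.0)^0.1451 = 54.8 × 1.0812 = 59.2492 mph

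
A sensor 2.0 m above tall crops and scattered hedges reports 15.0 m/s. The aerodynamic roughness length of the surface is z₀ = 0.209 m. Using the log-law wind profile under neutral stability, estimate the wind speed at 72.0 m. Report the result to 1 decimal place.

38.8 m/s

Log law: V(z) ∝ ln(z/z₀), so V₂/V₁ = ln(z₂/z₀) / ln(z₁/z₀).
ln(72.0/0.209) = 5.8421, ln(2.0/0.209) = 2.2586
V₂ = 15.0 × 5.8421/2.2586 = 15.0 × 2.5866 = 38.7995 m/s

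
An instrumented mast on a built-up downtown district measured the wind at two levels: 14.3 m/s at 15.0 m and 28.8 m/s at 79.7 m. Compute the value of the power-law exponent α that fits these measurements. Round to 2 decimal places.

α ≈ 0.42

Power law: V₂/V₁ = (z₂/z₁)^α ⇒ α = ln(V₂/V₁) / ln(z₂/z₁)
α = ln(28.8/14.3) / ln(79.7/15.0) = ln(2.0140) / ln(5.3133)
  = 0.70012 / 1.67022 = 0.41918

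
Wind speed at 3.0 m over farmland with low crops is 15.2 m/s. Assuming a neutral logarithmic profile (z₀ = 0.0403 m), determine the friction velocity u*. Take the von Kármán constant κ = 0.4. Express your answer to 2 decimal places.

Log law: V(z) = (u*/κ) · ln(z/z₀) ⇒ u* = κ · V / ln(z/z₀)
u* = 0.4 × 15.2 / ln(3.0/0.0403) = 0.4 × 15.2 / 4.3100
   = 6.0800 / 4.3100 = 1.4107 m/s

u* ≈ 1.41 m/s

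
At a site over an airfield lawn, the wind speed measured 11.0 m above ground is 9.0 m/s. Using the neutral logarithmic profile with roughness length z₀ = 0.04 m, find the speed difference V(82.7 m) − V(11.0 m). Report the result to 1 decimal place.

Log law: V₂ = V₁ · ln(z₂/z₀)/ln(z₁/z₀) = 9.0 × 7.6341/5.6168 = 12.2324 m/s
ΔV = 12.2324 − 9.0 = 3.2324 m/s

3.2 m/s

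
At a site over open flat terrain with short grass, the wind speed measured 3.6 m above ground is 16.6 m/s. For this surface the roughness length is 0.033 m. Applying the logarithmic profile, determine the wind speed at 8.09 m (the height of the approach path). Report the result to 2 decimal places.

Log law: V(z) ∝ ln(z/z₀), so V₂/V₁ = ln(z₂/z₀) / ln(z₁/z₀).
ln(8.09/0.033) = 5.5019, ln(3.6/0.033) = 4.6922
V₂ = 16.6 × 5.5019/4.6922 = 16.6 × 1.1726 = 19.4645 m/s

19.46 m/s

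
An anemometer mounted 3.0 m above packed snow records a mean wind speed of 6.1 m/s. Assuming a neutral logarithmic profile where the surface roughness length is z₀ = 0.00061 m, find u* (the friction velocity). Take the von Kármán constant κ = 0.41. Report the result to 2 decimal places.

Log law: V(z) = (u*/κ) · ln(z/z₀) ⇒ u* = κ · V / ln(z/z₀)
u* = 0.41 × 6.1 / ln(3.0/0.00061) = 0.41 × 6.1 / 8.5007
   = 2.5010 / 8.5007 = 0.2942 m/s

u* ≈ 0.29 m/s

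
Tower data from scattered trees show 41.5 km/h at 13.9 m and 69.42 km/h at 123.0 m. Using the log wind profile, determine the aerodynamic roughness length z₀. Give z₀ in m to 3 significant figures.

z₀ ≈ 0.544 m

Log law: V(z) ∝ ln(z/z₀). With r = V₁/V₂ = 41.5/69.42 = 0.59781,
r · ln(z₂/z₀) = ln(z₁/z₀) ⇒ ln z₀ = (ln z₁ − r·ln z₂)/(1 − r)
ln z₀ = (2.63189 − 0.59781×4.81218) / 0.40219 = -0.6089
z₀ = exp(-0.6089) = 0.5440 m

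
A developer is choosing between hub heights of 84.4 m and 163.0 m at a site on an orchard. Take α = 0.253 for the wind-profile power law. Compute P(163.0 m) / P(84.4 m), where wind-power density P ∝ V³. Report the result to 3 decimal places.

1.648

Speed ratio: V_B/V_A = (z_B/z_A)^α = (163.0/84.4)^0.253 = (1.9313)^0.253 = 1.18119
Power-density ratio: P_B/P_A = (V_B/V_A)³ = (1.18119)³ = 1.64800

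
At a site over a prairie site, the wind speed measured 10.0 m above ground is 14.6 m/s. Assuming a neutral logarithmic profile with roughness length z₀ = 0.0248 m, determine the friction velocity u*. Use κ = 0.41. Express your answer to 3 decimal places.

Log law: V(z) = (u*/κ) · ln(z/z₀) ⇒ u* = κ · V / ln(z/z₀)
u* = 0.41 × 14.6 / ln(10.0/0.0248) = 0.41 × 14.6 / 5.9995
   = 5.9860 / 5.9995 = 0.9978 m/s

u* ≈ 0.998 m/s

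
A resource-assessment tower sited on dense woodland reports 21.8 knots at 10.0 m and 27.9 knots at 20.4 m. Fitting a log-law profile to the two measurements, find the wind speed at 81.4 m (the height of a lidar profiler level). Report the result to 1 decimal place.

39.7 knots

Log law: V ∝ ln(z/z₀). From the pair, with r = V₁/V₂ = 0.78136,
ln z₀ = (ln z₁ − r·ln z₂)/(1 − r) = (2.3026 − 0.78136×3.0155)/0.21864 = -0.2453 → z₀ = 0.7824 m
V₃ = V₁ · ln(z₃/z₀)/ln(z₁/z₀) = 21.8 × 4.6447/2.5479 = 39.7401 knots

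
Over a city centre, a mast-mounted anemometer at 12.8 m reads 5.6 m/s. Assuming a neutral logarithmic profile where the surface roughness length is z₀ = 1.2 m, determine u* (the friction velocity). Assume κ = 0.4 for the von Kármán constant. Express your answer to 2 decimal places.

Log law: V(z) = (u*/κ) · ln(z/z₀) ⇒ u* = κ · V / ln(z/z₀)
u* = 0.4 × 5.6 / ln(12.8/1.2) = 0.4 × 5.6 / 2.3671
   = 2.2400 / 2.3671 = 0.9463 m/s

u* ≈ 0.95 m/s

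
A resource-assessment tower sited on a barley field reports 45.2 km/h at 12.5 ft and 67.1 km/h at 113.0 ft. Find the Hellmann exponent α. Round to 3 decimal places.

α ≈ 0.179

Power law: V₂/V₁ = (z₂/z₁)^α ⇒ α = ln(V₂/V₁) / ln(z₂/z₁)
α = ln(67.1/45.2) / ln(113.0/12.5) = ln(1.4845) / ln(9.0400)
  = 0.39509 / 2.20166 = 0.17945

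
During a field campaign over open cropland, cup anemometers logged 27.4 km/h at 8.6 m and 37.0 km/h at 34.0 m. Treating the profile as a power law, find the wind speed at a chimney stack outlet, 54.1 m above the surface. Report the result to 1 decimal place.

41.0 km/h

First find α: α = ln(V₂/V₁)/ln(z₂/z₁) = ln(37.0/27.4)/ln(34.0/8.6) = 0.30037/1.37460 = 0.2185
Extrapolate from 34.0 m to 54.1 m: V₃ = 37.0 × (54.1/34.0)^0.2185 = 37.0 × 1.1068 = 40.9525 km/h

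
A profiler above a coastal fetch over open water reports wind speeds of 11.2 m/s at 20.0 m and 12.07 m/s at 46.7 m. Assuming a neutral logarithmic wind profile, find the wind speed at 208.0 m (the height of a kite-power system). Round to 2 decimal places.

13.60 m/s

Log law: V ∝ ln(z/z₀). From the pair, with r = V₁/V₂ = 0.92792,
ln z₀ = (ln z₁ − r·ln z₂)/(1 − r) = (2.9957 − 0.92792×3.8437)/0.07208 = -7.9212 → z₀ = 0.0003630 m
V₃ = V₁ · ln(z₃/z₀)/ln(z₁/z₀) = 11.2 × 13.2587/10.9169 = 13.6025 m/s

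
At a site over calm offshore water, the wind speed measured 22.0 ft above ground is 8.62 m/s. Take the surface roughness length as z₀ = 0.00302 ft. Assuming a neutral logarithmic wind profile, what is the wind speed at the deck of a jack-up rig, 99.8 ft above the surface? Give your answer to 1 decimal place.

10.1 m/s

Log law: V(z) ∝ ln(z/z₀), so V₂/V₁ = ln(z₂/z₀) / ln(z₁/z₀).
ln(99.8/0.00302) = 10.4057, ln(22.0/0.00302) = 8.8935
V₂ = 8.62 × 10.4057/8.8935 = 8.62 × 1.1700 = 10.0856 m/s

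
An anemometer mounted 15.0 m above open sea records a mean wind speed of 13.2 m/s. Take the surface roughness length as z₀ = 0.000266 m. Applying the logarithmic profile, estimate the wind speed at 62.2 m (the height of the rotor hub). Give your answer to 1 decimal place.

14.9 m/s

Log law: V(z) ∝ ln(z/z₀), so V₂/V₁ = ln(z₂/z₀) / ln(z₁/z₀).
ln(62.2/0.000266) = 12.3624, ln(15.0/0.000266) = 10.9401
V₂ = 13.2 × 12.3624/10.9401 = 13.2 × 1.1300 = 14.9161 m/s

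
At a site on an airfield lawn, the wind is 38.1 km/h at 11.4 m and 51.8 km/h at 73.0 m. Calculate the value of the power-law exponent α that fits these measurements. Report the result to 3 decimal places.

Power law: V₂/V₁ = (z₂/z₁)^α ⇒ α = ln(V₂/V₁) / ln(z₂/z₁)
α = ln(51.8/38.1) / ln(73.0/11.4) = ln(1.3596) / ln(6.4035)
  = 0.30718 / 1.85685 = 0.16543

α ≈ 0.165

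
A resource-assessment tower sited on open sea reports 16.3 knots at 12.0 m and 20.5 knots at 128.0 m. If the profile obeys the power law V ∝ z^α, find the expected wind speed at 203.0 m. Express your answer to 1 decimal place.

21.4 knots

First find α: α = ln(V₂/V₁)/ln(z₂/z₁) = ln(20.5/16.3)/ln(128.0/12.0) = 0.22926/2.36712 = 0.0969
Extrapolate from 128.0 m to 203.0 m: V₃ = 20.5 × (203.0/128.0)^0.0969 = 20.5 × 1.0457 = 21.4364 knots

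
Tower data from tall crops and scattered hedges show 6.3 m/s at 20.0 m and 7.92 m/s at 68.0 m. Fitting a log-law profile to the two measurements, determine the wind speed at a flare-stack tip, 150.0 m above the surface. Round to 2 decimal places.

8.97 m/s

Log law: V ∝ ln(z/z₀). From the pair, with r = V₁/V₂ = 0.79545,
ln z₀ = (ln z₁ − r·ln z₂)/(1 − r) = (2.9957 − 0.79545×4.2195)/0.20455 = -1.7634 → z₀ = 0.1715 m
V₃ = V₁ · ln(z₃/z₀)/ln(z₁/z₀) = 6.3 × 6.7740/4.7591 = 8.9673 m/s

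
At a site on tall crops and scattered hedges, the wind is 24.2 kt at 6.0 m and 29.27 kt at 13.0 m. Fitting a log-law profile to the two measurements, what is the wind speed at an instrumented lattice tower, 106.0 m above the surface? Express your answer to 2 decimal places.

43.03 kt

Log law: V ∝ ln(z/z₀). From the pair, with r = V₁/V₂ = 0.82679,
ln z₀ = (ln z₁ − r·ln z₂)/(1 − r) = (1.7918 − 0.82679×2.5649)/0.17321 = -1.8988 → z₀ = 0.1497 m
V₃ = V₁ · ln(z₃/z₀)/ln(z₁/z₀) = 24.2 × 6.5623/3.6906 = 43.0303 kt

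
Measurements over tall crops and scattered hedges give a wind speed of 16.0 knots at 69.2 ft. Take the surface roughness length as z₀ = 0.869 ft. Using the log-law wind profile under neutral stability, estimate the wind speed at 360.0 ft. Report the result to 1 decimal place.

Log law: V(z) ∝ ln(z/z₀), so V₂/V₁ = ln(z₂/z₀) / ln(z₁/z₀).
ln(360.0/0.869) = 6.0265, ln(69.2/0.869) = 4.3774
V₂ = 16.0 × 6.0265/4.3774 = 16.0 × 1.3767 = 22.0277 knots

22.0 knots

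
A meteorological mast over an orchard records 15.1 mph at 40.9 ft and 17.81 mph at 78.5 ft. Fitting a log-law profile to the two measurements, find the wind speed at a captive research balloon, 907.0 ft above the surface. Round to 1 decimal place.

Log law: V ∝ ln(z/z₀). From the pair, with r = V₁/V₂ = 0.84784,
ln z₀ = (ln z₁ − r·ln z₂)/(1 − r) = (3.7111 − 0.84784×4.3631)/0.15216 = 0.0784 → z₀ = 1.082 ft
V₃ = V₁ · ln(z₃/z₀)/ln(z₁/z₀) = 15.1 × 6.7318/3.6327 = 27.9815 mph

28.0 mph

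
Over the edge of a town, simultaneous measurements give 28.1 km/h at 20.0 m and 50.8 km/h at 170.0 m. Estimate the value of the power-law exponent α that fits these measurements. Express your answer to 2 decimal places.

α ≈ 0.28

Power law: V₂/V₁ = (z₂/z₁)^α ⇒ α = ln(V₂/V₁) / ln(z₂/z₁)
α = ln(50.8/28.1) / ln(170.0/20.0) = ln(1.8078) / ln(8.5000)
  = 0.59213 / 2.14007 = 0.27669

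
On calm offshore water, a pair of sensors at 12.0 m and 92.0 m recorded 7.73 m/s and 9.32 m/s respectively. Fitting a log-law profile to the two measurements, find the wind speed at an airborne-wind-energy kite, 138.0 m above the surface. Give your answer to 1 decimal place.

Log law: V ∝ ln(z/z₀). From the pair, with r = V₁/V₂ = 0.82940,
ln z₀ = (ln z₁ − r·ln z₂)/(1 − r) = (2.4849 − 0.82940×4.5218)/0.17060 = -7.4177 → z₀ = 0.0006005 m
V₃ = V₁ · ln(z₃/z₀)/ln(z₁/z₀) = 7.73 × 12.3449/9.9026 = 9.6365 m/s

9.6 m/s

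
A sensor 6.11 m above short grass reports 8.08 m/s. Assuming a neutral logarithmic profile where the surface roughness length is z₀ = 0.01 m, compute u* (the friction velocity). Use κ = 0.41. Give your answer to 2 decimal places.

Log law: V(z) = (u*/κ) · ln(z/z₀) ⇒ u* = κ · V / ln(z/z₀)
u* = 0.41 × 8.08 / ln(6.11/0.01) = 0.41 × 8.08 / 6.4151
   = 3.3128 / 6.4151 = 0.5164 m/s

u* ≈ 0.52 m/s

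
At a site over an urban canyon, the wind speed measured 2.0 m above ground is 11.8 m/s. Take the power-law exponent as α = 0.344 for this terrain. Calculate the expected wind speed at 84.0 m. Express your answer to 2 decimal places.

42.69 m/s

Power-law profile: V₂ = V₁ · (z₂/z₁)^α
V₂ = 11.8 × (84.0/2.0)^0.344 = 11.8 × (42.0000)^0.344
    = 11.8 × 3.6174 = 42.6854 m/s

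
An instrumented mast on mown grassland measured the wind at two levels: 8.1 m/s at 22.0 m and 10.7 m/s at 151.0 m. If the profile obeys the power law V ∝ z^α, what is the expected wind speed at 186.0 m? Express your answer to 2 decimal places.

11.03 m/s

First find α: α = ln(V₂/V₁)/ln(z₂/z₁) = ln(10.7/8.1)/ln(151.0/22.0) = 0.27838/1.92624 = 0.1445
Extrapolate from 151.0 m to 186.0 m: V₃ = 10.7 × (186.0/151.0)^0.1445 = 10.7 × 1.0306 = 11.0273 m/s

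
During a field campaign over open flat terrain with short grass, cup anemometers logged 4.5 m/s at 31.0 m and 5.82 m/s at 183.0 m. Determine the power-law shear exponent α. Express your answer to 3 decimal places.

α ≈ 0.145

Power law: V₂/V₁ = (z₂/z₁)^α ⇒ α = ln(V₂/V₁) / ln(z₂/z₁)
α = ln(5.82/4.5) / ln(183.0/31.0) = ln(1.2933) / ln(5.9032)
  = 0.25722 / 1.77550 = 0.14487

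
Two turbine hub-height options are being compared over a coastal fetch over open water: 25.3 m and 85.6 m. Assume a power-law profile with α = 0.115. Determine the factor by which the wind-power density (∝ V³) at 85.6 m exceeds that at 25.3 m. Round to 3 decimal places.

Speed ratio: V_B/V_A = (z_B/z_A)^α = (85.6/25.3)^0.115 = (3.3834)^0.115 = 1.15047
Power-density ratio: P_B/P_A = (V_B/V_A)³ = (1.15047)³ = 1.52274

1.523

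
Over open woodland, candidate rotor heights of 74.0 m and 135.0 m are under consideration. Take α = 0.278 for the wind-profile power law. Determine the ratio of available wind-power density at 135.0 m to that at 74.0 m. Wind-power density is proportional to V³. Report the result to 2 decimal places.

Speed ratio: V_B/V_A = (z_B/z_A)^α = (135.0/74.0)^0.278 = (1.8243)^0.278 = 1.18192
Power-density ratio: P_B/P_A = (V_B/V_A)³ = (1.18192)³ = 1.65105

1.65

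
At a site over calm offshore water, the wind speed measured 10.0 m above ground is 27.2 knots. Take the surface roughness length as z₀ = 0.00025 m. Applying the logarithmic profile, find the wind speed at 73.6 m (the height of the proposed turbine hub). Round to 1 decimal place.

Log law: V(z) ∝ ln(z/z₀), so V₂/V₁ = ln(z₂/z₀) / ln(z₁/z₀).
ln(73.6/0.00025) = 12.5927, ln(10.0/0.00025) = 10.5966
V₂ = 27.2 × 12.5927/10.5966 = 27.2 × 1.1884 = 32.3236 knots

32.3 knots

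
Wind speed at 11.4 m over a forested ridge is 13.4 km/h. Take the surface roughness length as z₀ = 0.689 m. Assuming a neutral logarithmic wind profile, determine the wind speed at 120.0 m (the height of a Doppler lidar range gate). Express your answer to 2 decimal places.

24.64 km/h

Log law: V(z) ∝ ln(z/z₀), so V₂/V₁ = ln(z₂/z₀) / ln(z₁/z₀).
ln(120.0/0.689) = 5.1600, ln(11.4/0.689) = 2.8061
V₂ = 13.4 × 5.1600/2.8061 = 13.4 × 1.8388 = 24.6404 km/h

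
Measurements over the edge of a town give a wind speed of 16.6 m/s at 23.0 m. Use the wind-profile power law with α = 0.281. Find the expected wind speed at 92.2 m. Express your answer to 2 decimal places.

24.52 m/s

Power-law profile: V₂ = V₁ · (z₂/z₁)^α
V₂ = 16.6 × (92.2/23.0)^0.281 = 16.6 × (4.0087)^0.281
    = 16.6 × 1.4772 = 24.5218 m/s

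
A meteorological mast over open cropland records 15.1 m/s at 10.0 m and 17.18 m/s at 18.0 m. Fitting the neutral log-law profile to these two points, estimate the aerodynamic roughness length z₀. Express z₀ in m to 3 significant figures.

Log law: V(z) ∝ ln(z/z₀). With r = V₁/V₂ = 15.1/17.18 = 0.87893,
r · ln(z₂/z₀) = ln(z₁/z₀) ⇒ ln z₀ = (ln z₁ − r·ln z₂)/(1 − r)
ln z₀ = (2.30259 − 0.87893×2.89037) / 0.12107 = -1.9645
z₀ = exp(-1.9645) = 0.1402 m

z₀ ≈ 0.140 m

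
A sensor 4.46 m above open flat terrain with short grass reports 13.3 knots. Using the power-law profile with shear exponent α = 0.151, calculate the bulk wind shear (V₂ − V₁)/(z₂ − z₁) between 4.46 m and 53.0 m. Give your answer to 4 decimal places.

0.1242 knots/m

Power law: V₂ = V₁ · (z₂/z₁)^α = 13.3 × (11.8834)^0.151 = 19.3271 knots
ΔV/Δz = (19.3271 − 13.3)/(53.0 − 4.46) = 6.0271/48.5400 = 0.12417 knots/m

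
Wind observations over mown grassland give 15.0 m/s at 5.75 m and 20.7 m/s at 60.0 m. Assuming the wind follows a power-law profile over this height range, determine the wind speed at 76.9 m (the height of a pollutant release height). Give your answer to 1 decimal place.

First find α: α = ln(V₂/V₁)/ln(z₂/z₁) = ln(20.7/15.0)/ln(60.0/5.75) = 0.32208/2.34514 = 0.1373
Extrapolate from 60.0 m to 76.9 m: V₃ = 20.7 × (76.9/60.0)^0.1373 = 20.7 × 1.0347 = 21.4177 m/s

21.4 m/s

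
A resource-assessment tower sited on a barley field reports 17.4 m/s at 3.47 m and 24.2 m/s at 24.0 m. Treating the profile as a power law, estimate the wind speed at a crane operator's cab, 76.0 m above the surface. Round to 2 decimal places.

First find α: α = ln(V₂/V₁)/ln(z₂/z₁) = ln(24.2/17.4)/ln(24.0/3.47) = 0.32988/1.93390 = 0.1706
Extrapolate from 24.0 m to 76.0 m: V₃ = 24.2 × (76.0/24.0)^0.1706 = 24.2 × 1.2173 = 29.4583 m/s

29.46 m/s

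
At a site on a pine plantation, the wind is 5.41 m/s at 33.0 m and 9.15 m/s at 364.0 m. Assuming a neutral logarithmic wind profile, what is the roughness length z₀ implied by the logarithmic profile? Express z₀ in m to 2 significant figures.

Log law: V(z) ∝ ln(z/z₀). With r = V₁/V₂ = 5.41/9.15 = 0.59126,
r · ln(z₂/z₀) = ln(z₁/z₀) ⇒ ln z₀ = (ln z₁ − r·ln z₂)/(1 − r)
ln z₀ = (3.49651 − 0.59126×5.89715) / 0.40874 = 0.0239
z₀ = exp(0.0239) = 1.024 m

z₀ ≈ 1.0 m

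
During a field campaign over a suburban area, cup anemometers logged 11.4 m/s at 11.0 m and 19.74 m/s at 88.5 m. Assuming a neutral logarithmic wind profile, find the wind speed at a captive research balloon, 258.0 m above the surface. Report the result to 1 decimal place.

24.0 m/s

Log law: V ∝ ln(z/z₀). From the pair, with r = V₁/V₂ = 0.57751,
ln z₀ = (ln z₁ − r·ln z₂)/(1 − r) = (2.3979 − 0.57751×4.4830)/0.42249 = -0.4523 → z₀ = 0.6362 m
V₃ = V₁ · ln(z₃/z₀)/ln(z₁/z₀) = 11.4 × 6.0052/2.8501 = 24.0196 m/s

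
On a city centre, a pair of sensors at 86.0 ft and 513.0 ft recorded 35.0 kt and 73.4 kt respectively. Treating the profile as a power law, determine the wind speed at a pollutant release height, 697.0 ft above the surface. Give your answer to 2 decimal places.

First find α: α = ln(V₂/V₁)/ln(z₂/z₁) = ln(73.4/35.0)/ln(513.0/86.0) = 0.74058/1.78593 = 0.4147
Extrapolate from 513.0 ft to 697.0 ft: V₃ = 73.4 × (697.0/513.0)^0.4147 = 73.4 × 1.1355 = 83.3480 kt

83.35 kt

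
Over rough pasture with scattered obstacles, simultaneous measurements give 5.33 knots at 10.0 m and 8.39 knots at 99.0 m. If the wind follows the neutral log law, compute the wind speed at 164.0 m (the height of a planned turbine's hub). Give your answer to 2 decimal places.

Log law: V ∝ ln(z/z₀). From the pair, with r = V₁/V₂ = 0.63528,
ln z₀ = (ln z₁ − r·ln z₂)/(1 − r) = (2.3026 − 0.63528×4.5951)/0.36472 = -1.6906 → z₀ = 0.1844 m
V₃ = V₁ · ln(z₃/z₀)/ln(z₁/z₀) = 5.33 × 6.7905/3.9932 = 9.0637 knots

9.06 knots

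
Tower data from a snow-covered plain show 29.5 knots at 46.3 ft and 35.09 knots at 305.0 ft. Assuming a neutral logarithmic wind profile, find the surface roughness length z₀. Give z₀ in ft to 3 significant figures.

z₀ ≈ 0.00221 ft

Log law: V(z) ∝ ln(z/z₀). With r = V₁/V₂ = 29.5/35.09 = 0.84070,
r · ln(z₂/z₀) = ln(z₁/z₀) ⇒ ln z₀ = (ln z₁ − r·ln z₂)/(1 − r)
ln z₀ = (3.83514 − 0.84070×5.72031) / 0.15930 = -6.1134
z₀ = exp(-6.1134) = 0.002213 ft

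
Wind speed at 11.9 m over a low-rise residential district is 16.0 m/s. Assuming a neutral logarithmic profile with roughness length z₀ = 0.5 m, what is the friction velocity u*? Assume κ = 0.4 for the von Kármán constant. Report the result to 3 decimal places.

Log law: V(z) = (u*/κ) · ln(z/z₀) ⇒ u* = κ · V / ln(z/z₀)
u* = 0.4 × 16.0 / ln(11.9/0.5) = 0.4 × 16.0 / 3.1697
   = 6.4000 / 3.1697 = 2.0191 m/s

u* ≈ 2.019 m/s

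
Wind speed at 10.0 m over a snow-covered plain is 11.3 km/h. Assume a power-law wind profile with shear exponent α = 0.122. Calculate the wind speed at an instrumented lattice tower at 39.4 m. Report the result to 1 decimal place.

Power-law profile: V₂ = V₁ · (z₂/z₁)^α
V₂ = 11.3 × (39.4/10.0)^0.122 = 11.3 × (3.9400)^0.122
    = 11.3 × 1.1821 = 13.3576 km/h

13.4 km/h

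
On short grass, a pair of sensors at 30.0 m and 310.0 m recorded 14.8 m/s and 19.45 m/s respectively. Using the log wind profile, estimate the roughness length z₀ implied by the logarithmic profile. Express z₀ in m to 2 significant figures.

Log law: V(z) ∝ ln(z/z₀). With r = V₁/V₂ = 14.8/19.45 = 0.76093,
r · ln(z₂/z₀) = ln(z₁/z₀) ⇒ ln z₀ = (ln z₁ − r·ln z₂)/(1 − r)
ln z₀ = (3.40120 − 0.76093×5.73657) / 0.23907 = -4.0318
z₀ = exp(-4.0318) = 0.01774 m

z₀ ≈ 0.018 m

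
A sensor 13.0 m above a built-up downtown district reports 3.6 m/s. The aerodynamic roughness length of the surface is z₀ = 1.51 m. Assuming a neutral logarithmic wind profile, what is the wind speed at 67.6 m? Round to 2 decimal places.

Log law: V(z) ∝ ln(z/z₀), so V₂/V₁ = ln(z₂/z₀) / ln(z₁/z₀).
ln(67.6/1.51) = 3.8015, ln(13.0/1.51) = 2.1528
V₂ = 3.6 × 3.8015/2.1528 = 3.6 × 1.7658 = 6.3569 m/s

6.36 m/s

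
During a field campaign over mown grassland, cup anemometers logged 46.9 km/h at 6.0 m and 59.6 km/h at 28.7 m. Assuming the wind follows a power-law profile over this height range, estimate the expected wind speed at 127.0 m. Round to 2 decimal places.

74.84 km/h

First find α: α = ln(V₂/V₁)/ln(z₂/z₁) = ln(59.6/46.9)/ln(28.7/6.0) = 0.23964/1.56514 = 0.1531
Extrapolate from 28.7 m to 127.0 m: V₃ = 59.6 × (127.0/28.7)^0.1531 = 59.6 × 1.2557 = 74.8416 km/h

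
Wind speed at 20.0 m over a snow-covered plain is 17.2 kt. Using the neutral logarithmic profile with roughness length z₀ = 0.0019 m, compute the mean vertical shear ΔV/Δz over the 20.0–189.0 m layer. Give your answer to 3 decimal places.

Log law: V₂ = V₁ · ln(z₂/z₀)/ln(z₁/z₀) = 17.2 × 11.5076/9.2616 = 21.3711 kt
ΔV/Δz = (21.3711 − 17.2)/(189.0 − 20.0) = 4.1711/169.0000 = 0.02468 kt/m

0.025 kt/m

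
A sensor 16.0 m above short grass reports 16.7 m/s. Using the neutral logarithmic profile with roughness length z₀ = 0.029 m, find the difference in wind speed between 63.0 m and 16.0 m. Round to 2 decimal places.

Log law: V₂ = V₁ · ln(z₂/z₀)/ln(z₁/z₀) = 16.7 × 7.6836/6.3130 = 20.3255 m/s
ΔV = 20.3255 − 16.7 = 3.6255 m/s

3.63 m/s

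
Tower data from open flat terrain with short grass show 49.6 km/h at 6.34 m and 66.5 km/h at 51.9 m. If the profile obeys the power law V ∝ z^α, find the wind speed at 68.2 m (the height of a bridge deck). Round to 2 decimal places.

69.08 km/h

First find α: α = ln(V₂/V₁)/ln(z₂/z₁) = ln(66.5/49.6)/ln(51.9/6.34) = 0.29321/2.10244 = 0.1395
Extrapolate from 51.9 m to 68.2 m: V₃ = 66.5 × (68.2/51.9)^0.1395 = 66.5 × 1.0388 = 69.0819 km/h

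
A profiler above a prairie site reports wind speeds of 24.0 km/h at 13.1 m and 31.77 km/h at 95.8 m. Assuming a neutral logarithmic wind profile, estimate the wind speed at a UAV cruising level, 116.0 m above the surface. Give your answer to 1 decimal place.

Log law: V ∝ ln(z/z₀). From the pair, with r = V₁/V₂ = 0.75543,
ln z₀ = (ln z₁ − r·ln z₂)/(1 − r) = (2.5726 − 0.75543×4.5623)/0.24457 = -3.5730 → z₀ = 0.02807 m
V₃ = V₁ · ln(z₃/z₀)/ln(z₁/z₀) = 24.0 × 8.3266/6.1456 = 32.5172 km/h

32.5 km/h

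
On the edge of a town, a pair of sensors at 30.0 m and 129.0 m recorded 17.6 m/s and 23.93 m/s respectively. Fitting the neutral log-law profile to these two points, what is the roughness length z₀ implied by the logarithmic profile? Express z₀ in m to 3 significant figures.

Log law: V(z) ∝ ln(z/z₀). With r = V₁/V₂ = 17.6/23.93 = 0.73548,
r · ln(z₂/z₀) = ln(z₁/z₀) ⇒ ln z₀ = (ln z₁ − r·ln z₂)/(1 − r)
ln z₀ = (3.40120 − 0.73548×4.85981) / 0.26452 = -0.6544
z₀ = exp(-0.6544) = 0.5198 m

z₀ ≈ 0.520 m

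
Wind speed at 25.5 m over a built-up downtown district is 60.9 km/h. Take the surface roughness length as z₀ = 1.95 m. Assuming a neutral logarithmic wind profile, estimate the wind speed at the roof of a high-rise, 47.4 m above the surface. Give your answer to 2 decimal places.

75.59 km/h

Log law: V(z) ∝ ln(z/z₀), so V₂/V₁ = ln(z₂/z₀) / ln(z₁/z₀).
ln(47.4/1.95) = 3.1908, ln(25.5/1.95) = 2.5708
V₂ = 60.9 × 3.1908/2.5708 = 60.9 × 1.2411 = 75.5856 km/h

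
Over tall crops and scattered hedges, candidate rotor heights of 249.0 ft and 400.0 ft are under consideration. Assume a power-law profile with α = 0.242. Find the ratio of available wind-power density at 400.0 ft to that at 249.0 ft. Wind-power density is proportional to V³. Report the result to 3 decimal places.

1.411

Speed ratio: V_B/V_A = (z_B/z_A)^α = (400.0/249.0)^0.242 = (1.6064)^0.242 = 1.12155
Power-density ratio: P_B/P_A = (V_B/V_A)³ = (1.12155)³ = 1.41077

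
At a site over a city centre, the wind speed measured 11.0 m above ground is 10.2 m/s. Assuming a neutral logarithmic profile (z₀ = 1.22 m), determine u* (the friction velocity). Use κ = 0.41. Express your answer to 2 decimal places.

Log law: V(z) = (u*/κ) · ln(z/z₀) ⇒ u* = κ · V / ln(z/z₀)
u* = 0.41 × 10.2 / ln(11.0/1.22) = 0.41 × 10.2 / 2.1990
   = 4.1820 / 2.1990 = 1.9017 m/s

u* ≈ 1.90 m/s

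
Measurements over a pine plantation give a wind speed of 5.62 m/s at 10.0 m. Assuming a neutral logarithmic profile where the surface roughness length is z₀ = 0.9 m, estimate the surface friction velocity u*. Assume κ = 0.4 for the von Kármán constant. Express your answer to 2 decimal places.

u* ≈ 0.93 m/s

Log law: V(z) = (u*/κ) · ln(z/z₀) ⇒ u* = κ · V / ln(z/z₀)
u* = 0.4 × 5.62 / ln(10.0/0.9) = 0.4 × 5.62 / 2.4079
   = 2.2480 / 2.4079 = 0.9336 m/s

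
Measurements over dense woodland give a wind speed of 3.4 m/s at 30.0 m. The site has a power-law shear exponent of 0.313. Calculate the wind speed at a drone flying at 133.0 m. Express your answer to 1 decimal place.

5.4 m/s

Power-law profile: V₂ = V₁ · (z₂/z₁)^α
V₂ = 3.4 × (133.0/30.0)^0.313 = 3.4 × (4.4333)^0.313
    = 3.4 × 1.5938 = 5.4188 m/s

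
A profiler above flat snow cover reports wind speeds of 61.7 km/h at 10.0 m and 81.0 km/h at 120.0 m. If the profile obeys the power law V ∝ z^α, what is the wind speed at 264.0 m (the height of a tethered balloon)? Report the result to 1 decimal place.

88.3 km/h

First find α: α = ln(V₂/V₁)/ln(z₂/z₁) = ln(81.0/61.7)/ln(120.0/10.0) = 0.27217/2.48491 = 0.1095
Extrapolate from 120.0 m to 264.0 m: V₃ = 81.0 × (264.0/120.0)^0.1095 = 81.0 × 1.0902 = 88.3059 km/h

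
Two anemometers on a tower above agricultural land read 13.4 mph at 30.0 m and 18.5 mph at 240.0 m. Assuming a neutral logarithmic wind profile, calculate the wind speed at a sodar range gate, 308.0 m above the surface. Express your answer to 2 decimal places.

Log law: V ∝ ln(z/z₀). From the pair, with r = V₁/V₂ = 0.72432,
ln z₀ = (ln z₁ − r·ln z₂)/(1 − r) = (3.4012 − 0.72432×5.4806)/0.27568 = -2.0624 → z₀ = 0.1271 m
V₃ = V₁ · ln(z₃/z₀)/ln(z₁/z₀) = 13.4 × 7.7925/5.4636 = 19.1118 mph

19.11 mph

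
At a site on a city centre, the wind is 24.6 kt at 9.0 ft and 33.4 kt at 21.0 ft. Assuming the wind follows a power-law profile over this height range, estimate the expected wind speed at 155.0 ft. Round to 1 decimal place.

First find α: α = ln(V₂/V₁)/ln(z₂/z₁) = ln(33.4/24.6)/ln(21.0/9.0) = 0.30581/0.84730 = 0.3609
Extrapolate from 21.0 ft to 155.0 ft: V₃ = 33.4 × (155.0/21.0)^0.3609 = 33.4 × 2.0574 = 68.7177 kt

68.7 kt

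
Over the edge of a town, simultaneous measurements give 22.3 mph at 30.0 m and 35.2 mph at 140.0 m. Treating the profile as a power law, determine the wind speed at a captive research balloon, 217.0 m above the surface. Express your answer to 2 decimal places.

First find α: α = ln(V₂/V₁)/ln(z₂/z₁) = ln(35.2/22.3)/ln(140.0/30.0) = 0.45646/1.54045 = 0.2963
Extrapolate from 140.0 m to 217.0 m: V₃ = 35.2 × (217.0/140.0)^0.2963 = 35.2 × 1.1387 = 40.0812 mph

40.08 mph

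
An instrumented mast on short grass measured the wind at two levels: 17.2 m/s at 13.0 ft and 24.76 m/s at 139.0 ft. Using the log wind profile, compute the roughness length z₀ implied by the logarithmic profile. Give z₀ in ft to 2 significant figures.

Log law: V(z) ∝ ln(z/z₀). With r = V₁/V₂ = 17.2/24.76 = 0.69467,
r · ln(z₂/z₀) = ln(z₁/z₀) ⇒ ln z₀ = (ln z₁ − r·ln z₂)/(1 − r)
ln z₀ = (2.56495 − 0.69467×4.93447) / 0.30533 = -2.8260
z₀ = exp(-2.8260) = 0.05925 ft

z₀ ≈ 0.059 ft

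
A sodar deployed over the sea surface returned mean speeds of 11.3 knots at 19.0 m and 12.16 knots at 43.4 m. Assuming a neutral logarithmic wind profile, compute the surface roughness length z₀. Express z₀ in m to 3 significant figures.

Log law: V(z) ∝ ln(z/z₀). With r = V₁/V₂ = 11.3/12.16 = 0.92928,
r · ln(z₂/z₀) = ln(z₁/z₀) ⇒ ln z₀ = (ln z₁ − r·ln z₂)/(1 − r)
ln z₀ = (2.94444 − 0.92928×3.77046) / 0.07072 = -7.9091
z₀ = exp(-7.9091) = 0.0003674 m

z₀ ≈ 0.000367 m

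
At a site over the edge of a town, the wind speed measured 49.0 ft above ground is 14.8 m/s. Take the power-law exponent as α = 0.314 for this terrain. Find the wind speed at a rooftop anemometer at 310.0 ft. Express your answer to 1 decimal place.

26.4 m/s

Power-law profile: V₂ = V₁ · (z₂/z₁)^α
V₂ = 14.8 × (310.0/49.0)^0.314 = 14.8 × (6.3265)^0.314
    = 14.8 × 1.7847 = 26.4136 m/s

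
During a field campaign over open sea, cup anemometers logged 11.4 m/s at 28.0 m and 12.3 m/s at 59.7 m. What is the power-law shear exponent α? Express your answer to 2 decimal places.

Power law: V₂/V₁ = (z₂/z₁)^α ⇒ α = ln(V₂/V₁) / ln(z₂/z₁)
α = ln(12.3/11.4) / ln(59.7/28.0) = ln(1.0789) / ln(2.1321)
  = 0.07599 / 0.75713 = 0.10036

α ≈ 0.10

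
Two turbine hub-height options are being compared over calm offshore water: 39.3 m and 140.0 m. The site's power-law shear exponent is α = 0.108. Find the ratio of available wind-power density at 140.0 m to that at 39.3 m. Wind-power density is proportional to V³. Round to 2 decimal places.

Speed ratio: V_B/V_A = (z_B/z_A)^α = (140.0/39.3)^0.108 = (3.5623)^0.108 = 1.14706
Power-density ratio: P_B/P_A = (V_B/V_A)³ = (1.14706)³ = 1.50925

1.51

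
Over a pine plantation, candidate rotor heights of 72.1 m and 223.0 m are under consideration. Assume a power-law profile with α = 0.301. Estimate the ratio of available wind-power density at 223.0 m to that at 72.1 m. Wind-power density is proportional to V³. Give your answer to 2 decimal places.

Speed ratio: V_B/V_A = (z_B/z_A)^α = (223.0/72.1)^0.301 = (3.0929)^0.301 = 1.40476
Power-density ratio: P_B/P_A = (V_B/V_A)³ = (1.40476)³ = 2.77207

2.77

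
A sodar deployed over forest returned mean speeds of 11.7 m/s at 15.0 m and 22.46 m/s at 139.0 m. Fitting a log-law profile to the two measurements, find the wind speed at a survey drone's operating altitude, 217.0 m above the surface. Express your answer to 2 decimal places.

24.61 m/s

Log law: V ∝ ln(z/z₀). From the pair, with r = V₁/V₂ = 0.52093,
ln z₀ = (ln z₁ − r·ln z₂)/(1 − r) = (2.7081 − 0.52093×4.9345)/0.47907 = 0.2871 → z₀ = 1.333 m
V₃ = V₁ · ln(z₃/z₀)/ln(z₁/z₀) = 11.7 × 5.0928/2.4209 = 24.6127 m/s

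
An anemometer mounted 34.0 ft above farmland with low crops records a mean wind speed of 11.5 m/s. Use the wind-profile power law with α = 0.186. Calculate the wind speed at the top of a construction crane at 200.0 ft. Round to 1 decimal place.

Power-law profile: V₂ = V₁ · (z₂/z₁)^α
V₂ = 11.5 × (200.0/34.0)^0.186 = 11.5 × (5.8824)^0.186
    = 11.5 × 1.3904 = 15.9895 m/s

16.0 m/s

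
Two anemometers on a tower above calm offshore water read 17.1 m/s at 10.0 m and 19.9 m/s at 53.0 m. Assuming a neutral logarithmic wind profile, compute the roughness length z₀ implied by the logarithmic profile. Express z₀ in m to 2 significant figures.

Log law: V(z) ∝ ln(z/z₀). With r = V₁/V₂ = 17.1/19.9 = 0.85930,
r · ln(z₂/z₀) = ln(z₁/z₀) ⇒ ln z₀ = (ln z₁ − r·ln z₂)/(1 − r)
ln z₀ = (2.30259 − 0.85930×3.97029) / 0.14070 = -7.8823
z₀ = exp(-7.8823) = 0.0003773 m

z₀ ≈ 0.00038 m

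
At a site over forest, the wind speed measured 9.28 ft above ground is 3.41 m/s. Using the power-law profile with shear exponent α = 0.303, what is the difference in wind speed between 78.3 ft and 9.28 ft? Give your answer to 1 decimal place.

Power law: V₂ = V₁ · (z₂/z₁)^α = 3.41 × (8.4375)^0.303 = 6.5072 m/s
ΔV = 6.5072 − 3.41 = 3.0972 m/s

3.1 m/s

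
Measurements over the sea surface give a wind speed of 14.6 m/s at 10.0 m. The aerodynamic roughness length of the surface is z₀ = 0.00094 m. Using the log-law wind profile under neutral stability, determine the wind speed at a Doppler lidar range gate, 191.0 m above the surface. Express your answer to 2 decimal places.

Log law: V(z) ∝ ln(z/z₀), so V₂/V₁ = ln(z₂/z₀) / ln(z₁/z₀).
ln(191.0/0.00094) = 12.2219, ln(10.0/0.00094) = 9.2722
V₂ = 14.6 × 12.2219/9.2722 = 14.6 × 1.3181 = 19.2446 m/s

19.24 m/s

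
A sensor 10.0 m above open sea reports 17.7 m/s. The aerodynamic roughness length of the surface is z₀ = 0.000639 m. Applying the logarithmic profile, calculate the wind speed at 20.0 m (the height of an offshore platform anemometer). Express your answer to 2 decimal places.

Log law: V(z) ∝ ln(z/z₀), so V₂/V₁ = ln(z₂/z₀) / ln(z₁/z₀).
ln(20.0/0.000639) = 10.3513, ln(10.0/0.000639) = 9.6582
V₂ = 17.7 × 10.3513/9.6582 = 17.7 × 1.0718 = 18.9703 m/s

18.97 m/s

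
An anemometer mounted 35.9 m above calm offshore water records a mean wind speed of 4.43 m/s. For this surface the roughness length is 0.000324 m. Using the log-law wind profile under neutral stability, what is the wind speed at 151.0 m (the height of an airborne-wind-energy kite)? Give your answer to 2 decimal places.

4.98 m/s

Log law: V(z) ∝ ln(z/z₀), so V₂/V₁ = ln(z₂/z₀) / ln(z₁/z₀).
ln(151.0/0.000324) = 13.0520, ln(35.9/0.000324) = 11.6155
V₂ = 4.43 × 13.0520/11.6155 = 4.43 × 1.1237 = 4.9779 m/s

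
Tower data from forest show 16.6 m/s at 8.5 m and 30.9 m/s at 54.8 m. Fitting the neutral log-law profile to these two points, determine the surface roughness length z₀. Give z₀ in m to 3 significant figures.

Log law: V(z) ∝ ln(z/z₀). With r = V₁/V₂ = 16.6/30.9 = 0.53722,
r · ln(z₂/z₀) = ln(z₁/z₀) ⇒ ln z₀ = (ln z₁ − r·ln z₂)/(1 − r)
ln z₀ = (2.14007 − 0.53722×4.00369) / 0.46278 = -0.0233
z₀ = exp(-0.0233) = 0.9770 m

z₀ ≈ 0.977 m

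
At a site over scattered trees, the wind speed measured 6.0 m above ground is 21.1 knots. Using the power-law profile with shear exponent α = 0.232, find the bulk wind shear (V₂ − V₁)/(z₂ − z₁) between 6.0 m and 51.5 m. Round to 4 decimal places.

0.2999 knots/m

Power law: V₂ = V₁ · (z₂/z₁)^α = 21.1 × (8.5833)^0.232 = 34.7449 knots
ΔV/Δz = (34.7449 − 21.1)/(51.5 − 6.0) = 13.6449/45.5000 = 0.29989 knots/m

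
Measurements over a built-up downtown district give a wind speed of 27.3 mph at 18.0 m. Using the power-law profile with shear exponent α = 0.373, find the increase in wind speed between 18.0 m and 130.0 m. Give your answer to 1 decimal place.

Power law: V₂ = V₁ · (z₂/z₁)^α = 27.3 × (7.2222)^0.373 = 57.0751 mph
ΔV = 57.0751 − 27.3 = 29.7751 mph

29.8 mph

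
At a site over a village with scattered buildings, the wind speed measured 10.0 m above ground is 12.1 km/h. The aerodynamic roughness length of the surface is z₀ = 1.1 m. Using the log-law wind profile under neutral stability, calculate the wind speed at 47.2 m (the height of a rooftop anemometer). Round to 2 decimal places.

20.61 km/h

Log law: V(z) ∝ ln(z/z₀), so V₂/V₁ = ln(z₂/z₀) / ln(z₁/z₀).
ln(47.2/1.1) = 3.7591, ln(10.0/1.1) = 2.2073
V₂ = 12.1 × 3.7591/2.2073 = 12.1 × 1.7030 = 20.6068 km/h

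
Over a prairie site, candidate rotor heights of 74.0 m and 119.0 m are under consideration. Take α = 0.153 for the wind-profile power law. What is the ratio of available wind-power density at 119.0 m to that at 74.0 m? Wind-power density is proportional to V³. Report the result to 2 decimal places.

Speed ratio: V_B/V_A = (z_B/z_A)^α = (119.0/74.0)^0.153 = (1.6081)^0.153 = 1.07539
Power-density ratio: P_B/P_A = (V_B/V_A)³ = (1.07539)³ = 1.24365

1.24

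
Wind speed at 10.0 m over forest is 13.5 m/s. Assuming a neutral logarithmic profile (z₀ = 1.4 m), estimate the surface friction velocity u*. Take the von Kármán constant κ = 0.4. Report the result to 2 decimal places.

Log law: V(z) = (u*/κ) · ln(z/z₀) ⇒ u* = κ · V / ln(z/z₀)
u* = 0.4 × 13.5 / ln(10.0/1.4) = 0.4 × 13.5 / 1.9661
   = 5.4000 / 1.9661 = 2.7465 m/s

u* ≈ 2.75 m/s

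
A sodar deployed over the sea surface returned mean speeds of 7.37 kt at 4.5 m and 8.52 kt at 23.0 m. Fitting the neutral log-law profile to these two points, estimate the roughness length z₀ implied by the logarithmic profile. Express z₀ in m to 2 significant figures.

Log law: V(z) ∝ ln(z/z₀). With r = V₁/V₂ = 7.37/8.52 = 0.86502,
r · ln(z₂/z₀) = ln(z₁/z₀) ⇒ ln z₀ = (ln z₁ − r·ln z₂)/(1 − r)
ln z₀ = (1.50408 − 0.86502×3.13549) / 0.13498 = -8.9512
z₀ = exp(-8.9512) = 0.0001296 m

z₀ ≈ 0.00013 m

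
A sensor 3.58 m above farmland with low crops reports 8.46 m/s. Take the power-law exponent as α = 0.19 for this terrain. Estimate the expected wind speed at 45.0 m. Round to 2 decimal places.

Power-law profile: V₂ = V₁ · (z₂/z₁)^α
V₂ = 8.46 × (45.0/3.58)^0.19 = 8.46 × (12.5698)^0.19
    = 8.46 × 1.6176 = 13.6849 m/s

13.68 m/s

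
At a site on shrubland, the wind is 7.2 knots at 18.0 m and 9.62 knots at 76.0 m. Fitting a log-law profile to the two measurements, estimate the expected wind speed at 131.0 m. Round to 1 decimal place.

Log law: V ∝ ln(z/z₀). From the pair, with r = V₁/V₂ = 0.74844,
ln z₀ = (ln z₁ − r·ln z₂)/(1 − r) = (2.8904 − 0.74844×4.3307)/0.25156 = -1.3950 → z₀ = 0.2478 m
V₃ = V₁ · ln(z₃/z₀)/ln(z₁/z₀) = 7.2 × 6.2702/4.2854 = 10.5348 knots

10.5 knots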